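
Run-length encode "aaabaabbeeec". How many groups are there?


Input: aaabaabbeeec
Scanning for consecutive runs:
  Group 1: 'a' x 3 (positions 0-2)
  Group 2: 'b' x 1 (positions 3-3)
  Group 3: 'a' x 2 (positions 4-5)
  Group 4: 'b' x 2 (positions 6-7)
  Group 5: 'e' x 3 (positions 8-10)
  Group 6: 'c' x 1 (positions 11-11)
Total groups: 6

6


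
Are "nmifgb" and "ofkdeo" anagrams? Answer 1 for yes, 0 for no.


Strings: "nmifgb", "ofkdeo"
Sorted first:  bfgimn
Sorted second: defkoo
Differ at position 0: 'b' vs 'd' => not anagrams

0


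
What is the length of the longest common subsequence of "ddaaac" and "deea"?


LCS of "ddaaac" and "deea"
DP table:
           d    e    e    a
      0    0    0    0    0
  d   0    1    1    1    1
  d   0    1    1    1    1
  a   0    1    1    1    2
  a   0    1    1    1    2
  a   0    1    1    1    2
  c   0    1    1    1    2
LCS length = dp[6][4] = 2

2


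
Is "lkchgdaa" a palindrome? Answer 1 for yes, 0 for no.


Input: lkchgdaa
Reversed: aadghckl
  Compare pos 0 ('l') with pos 7 ('a'): MISMATCH
  Compare pos 1 ('k') with pos 6 ('a'): MISMATCH
  Compare pos 2 ('c') with pos 5 ('d'): MISMATCH
  Compare pos 3 ('h') with pos 4 ('g'): MISMATCH
Result: not a palindrome

0


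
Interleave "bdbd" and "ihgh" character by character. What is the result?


Interleaving "bdbd" and "ihgh":
  Position 0: 'b' from first, 'i' from second => "bi"
  Position 1: 'd' from first, 'h' from second => "dh"
  Position 2: 'b' from first, 'g' from second => "bg"
  Position 3: 'd' from first, 'h' from second => "dh"
Result: bidhbgdh

bidhbgdh


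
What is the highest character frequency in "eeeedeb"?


Input: eeeedeb
Character counts:
  'b': 1
  'd': 1
  'e': 5
Maximum frequency: 5

5


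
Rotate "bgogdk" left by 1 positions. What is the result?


Input: "bgogdk", rotate left by 1
First 1 characters: "b"
Remaining characters: "gogdk"
Concatenate remaining + first: "gogdk" + "b" = "gogdkb"

gogdkb


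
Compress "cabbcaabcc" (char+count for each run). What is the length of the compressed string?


Input: cabbcaabcc
Runs:
  'c' x 1 => "c1"
  'a' x 1 => "a1"
  'b' x 2 => "b2"
  'c' x 1 => "c1"
  'a' x 2 => "a2"
  'b' x 1 => "b1"
  'c' x 2 => "c2"
Compressed: "c1a1b2c1a2b1c2"
Compressed length: 14

14


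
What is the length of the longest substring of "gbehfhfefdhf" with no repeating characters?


Input: "gbehfhfefdhf"
Sliding window (track last position of each char):
  Position 0 ('g'): window [0,0] length 1 -- new best
  Position 1 ('b'): window [0,1] length 2 -- new best
  Position 2 ('e'): window [0,2] length 3 -- new best
  Position 3 ('h'): window [0,3] length 4 -- new best
  Position 4 ('f'): window [0,4] length 5 -- new best
  Position 5 ('h'): repeat (last at 3), move window start to 4
  Position 5 ('h'): window [4,5] length 2
  Position 6 ('f'): repeat (last at 4), move window start to 5
  Position 6 ('f'): window [5,6] length 2
  Position 7 ('e'): window [5,7] length 3
  Position 8 ('f'): repeat (last at 6), move window start to 7
  Position 8 ('f'): window [7,8] length 2
  Position 9 ('d'): window [7,9] length 3
  Position 10 ('h'): window [7,10] length 4
  Position 11 ('f'): repeat (last at 8), move window start to 9
  Position 11 ('f'): window [9,11] length 3
Longest substring with no repeats: "gbehf" with length 5

5


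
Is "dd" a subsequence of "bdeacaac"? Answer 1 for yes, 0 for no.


Check if "dd" is a subsequence of "bdeacaac"
Greedy scan:
  Position 0 ('b'): no match needed
  Position 1 ('d'): matches sub[0] = 'd'
  Position 2 ('e'): no match needed
  Position 3 ('a'): no match needed
  Position 4 ('c'): no match needed
  Position 5 ('a'): no match needed
  Position 6 ('a'): no match needed
  Position 7 ('c'): no match needed
Only matched 1/2 characters => not a subsequence

0


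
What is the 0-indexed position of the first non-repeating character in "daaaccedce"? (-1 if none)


Input: daaaccedce
Character frequencies:
  'a': 3
  'c': 3
  'd': 2
  'e': 2
Scanning left to right for freq == 1:
  Position 0 ('d'): freq=2, skip
  Position 1 ('a'): freq=3, skip
  Position 2 ('a'): freq=3, skip
  Position 3 ('a'): freq=3, skip
  Position 4 ('c'): freq=3, skip
  Position 5 ('c'): freq=3, skip
  Position 6 ('e'): freq=2, skip
  Position 7 ('d'): freq=2, skip
  Position 8 ('c'): freq=3, skip
  Position 9 ('e'): freq=2, skip
  No unique character found => answer = -1

-1


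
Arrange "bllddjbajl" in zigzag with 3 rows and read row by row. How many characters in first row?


Zigzag "bllddjbajl" into 3 rows:
Placing characters:
  'b' => row 0
  'l' => row 1
  'l' => row 2
  'd' => row 1
  'd' => row 0
  'j' => row 1
  'b' => row 2
  'a' => row 1
  'j' => row 0
  'l' => row 1
Rows:
  Row 0: "bdj"
  Row 1: "ldjal"
  Row 2: "lb"
First row length: 3

3


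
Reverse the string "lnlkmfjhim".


Input: lnlkmfjhim
Reading characters right to left:
  Position 9: 'm'
  Position 8: 'i'
  Position 7: 'h'
  Position 6: 'j'
  Position 5: 'f'
  Position 4: 'm'
  Position 3: 'k'
  Position 2: 'l'
  Position 1: 'n'
  Position 0: 'l'
Reversed: mihjfmklnl

mihjfmklnl


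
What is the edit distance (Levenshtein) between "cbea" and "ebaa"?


Computing edit distance: "cbea" -> "ebaa"
DP table:
           e    b    a    a
      0    1    2    3    4
  c   1    1    2    3    4
  b   2    2    1    2    3
  e   3    2    2    2    3
  a   4    3    3    2    2
Edit distance = dp[4][4] = 2

2


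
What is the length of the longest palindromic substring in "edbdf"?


Input: "edbdf"
Checking substrings for palindromes:
  [1:4] "dbd" (len 3) => palindrome
Longest palindromic substring: "dbd" with length 3

3


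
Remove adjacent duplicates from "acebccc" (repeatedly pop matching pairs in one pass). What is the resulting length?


Input: acebccc
Stack-based adjacent duplicate removal:
  Read 'a': push. Stack: a
  Read 'c': push. Stack: ac
  Read 'e': push. Stack: ace
  Read 'b': push. Stack: aceb
  Read 'c': push. Stack: acebc
  Read 'c': matches stack top 'c' => pop. Stack: aceb
  Read 'c': push. Stack: acebc
Final stack: "acebc" (length 5)

5


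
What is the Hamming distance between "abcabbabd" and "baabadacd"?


Comparing "abcabbabd" and "baabadacd" position by position:
  Position 0: 'a' vs 'b' => differ
  Position 1: 'b' vs 'a' => differ
  Position 2: 'c' vs 'a' => differ
  Position 3: 'a' vs 'b' => differ
  Position 4: 'b' vs 'a' => differ
  Position 5: 'b' vs 'd' => differ
  Position 6: 'a' vs 'a' => same
  Position 7: 'b' vs 'c' => differ
  Position 8: 'd' vs 'd' => same
Total differences (Hamming distance): 7

7


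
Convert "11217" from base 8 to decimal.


Input: "11217" in base 8
Positional expansion:
  Digit '1' (value 1) x 8^4 = 4096
  Digit '1' (value 1) x 8^3 = 512
  Digit '2' (value 2) x 8^2 = 128
  Digit '1' (value 1) x 8^1 = 8
  Digit '7' (value 7) x 8^0 = 7
Sum = 4751

4751


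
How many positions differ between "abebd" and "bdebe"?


Comparing "abebd" and "bdebe" position by position:
  Position 0: 'a' vs 'b' => DIFFER
  Position 1: 'b' vs 'd' => DIFFER
  Position 2: 'e' vs 'e' => same
  Position 3: 'b' vs 'b' => same
  Position 4: 'd' vs 'e' => DIFFER
Positions that differ: 3

3


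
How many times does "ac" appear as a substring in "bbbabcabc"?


Searching for "ac" in "bbbabcabc"
Scanning each position:
  Position 0: "bb" => no
  Position 1: "bb" => no
  Position 2: "ba" => no
  Position 3: "ab" => no
  Position 4: "bc" => no
  Position 5: "ca" => no
  Position 6: "ab" => no
  Position 7: "bc" => no
Total occurrences: 0

0


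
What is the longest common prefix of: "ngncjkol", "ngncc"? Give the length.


Words: ngncjkol, ngncc
  Position 0: all 'n' => match
  Position 1: all 'g' => match
  Position 2: all 'n' => match
  Position 3: all 'c' => match
  Position 4: ('j', 'c') => mismatch, stop
LCP = "ngnc" (length 4)

4


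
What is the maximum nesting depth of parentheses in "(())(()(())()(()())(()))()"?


Input: "(())(()(())()(()())(()))()"
Tracking depth:
  Position 0 '(': depth becomes 1
  Position 1 '(': depth becomes 2
  Position 2 ')': depth becomes 1
  Position 3 ')': depth becomes 0
  Position 4 '(': depth becomes 1
  Position 5 '(': depth becomes 2
  Position 6 ')': depth becomes 1
  Position 7 '(': depth becomes 2
  Position 8 '(': depth becomes 3
  Position 9 ')': depth becomes 2
  Position 10 ')': depth becomes 1
  Position 11 '(': depth becomes 2
  Position 12 ')': depth becomes 1
  Position 13 '(': depth becomes 2
  Position 14 '(': depth becomes 3
  Position 15 ')': depth becomes 2
  Position 16 '(': depth becomes 3
  Position 17 ')': depth becomes 2
  Position 18 ')': depth becomes 1
  Position 19 '(': depth becomes 2
  Position 20 '(': depth becomes 3
  Position 21 ')': depth becomes 2
  Position 22 ')': depth becomes 1
  Position 23 ')': depth becomes 0
  Position 24 '(': depth becomes 1
  Position 25 ')': depth becomes 0
Maximum depth reached: 3

3


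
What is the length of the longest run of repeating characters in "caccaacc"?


Input: "caccaacc"
Scanning for longest run:
  Position 1 ('a'): new char, reset run to 1
  Position 2 ('c'): new char, reset run to 1
  Position 3 ('c'): continues run of 'c', length=2
  Position 4 ('a'): new char, reset run to 1
  Position 5 ('a'): continues run of 'a', length=2
  Position 6 ('c'): new char, reset run to 1
  Position 7 ('c'): continues run of 'c', length=2
Longest run: 'c' with length 2

2


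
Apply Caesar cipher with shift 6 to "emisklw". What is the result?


Caesar cipher: shift "emisklw" by 6
  'e' (pos 4) + 6 = pos 10 = 'k'
  'm' (pos 12) + 6 = pos 18 = 's'
  'i' (pos 8) + 6 = pos 14 = 'o'
  's' (pos 18) + 6 = pos 24 = 'y'
  'k' (pos 10) + 6 = pos 16 = 'q'
  'l' (pos 11) + 6 = pos 17 = 'r'
  'w' (pos 22) + 6 = pos 2 = 'c'
Result: ksoyqrc

ksoyqrc


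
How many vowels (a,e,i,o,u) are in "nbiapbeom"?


Input: nbiapbeom
Checking each character:
  'n' at position 0: consonant
  'b' at position 1: consonant
  'i' at position 2: vowel (running total: 1)
  'a' at position 3: vowel (running total: 2)
  'p' at position 4: consonant
  'b' at position 5: consonant
  'e' at position 6: vowel (running total: 3)
  'o' at position 7: vowel (running total: 4)
  'm' at position 8: consonant
Total vowels: 4

4


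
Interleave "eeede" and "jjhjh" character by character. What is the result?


Interleaving "eeede" and "jjhjh":
  Position 0: 'e' from first, 'j' from second => "ej"
  Position 1: 'e' from first, 'j' from second => "ej"
  Position 2: 'e' from first, 'h' from second => "eh"
  Position 3: 'd' from first, 'j' from second => "dj"
  Position 4: 'e' from first, 'h' from second => "eh"
Result: ejejehdjeh

ejejehdjeh


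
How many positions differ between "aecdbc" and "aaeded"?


Comparing "aecdbc" and "aaeded" position by position:
  Position 0: 'a' vs 'a' => same
  Position 1: 'e' vs 'a' => DIFFER
  Position 2: 'c' vs 'e' => DIFFER
  Position 3: 'd' vs 'd' => same
  Position 4: 'b' vs 'e' => DIFFER
  Position 5: 'c' vs 'd' => DIFFER
Positions that differ: 4

4


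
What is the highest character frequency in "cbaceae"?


Input: cbaceae
Character counts:
  'a': 2
  'b': 1
  'c': 2
  'e': 2
Maximum frequency: 2

2


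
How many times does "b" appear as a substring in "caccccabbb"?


Searching for "b" in "caccccabbb"
Scanning each position:
  Position 0: "c" => no
  Position 1: "a" => no
  Position 2: "c" => no
  Position 3: "c" => no
  Position 4: "c" => no
  Position 5: "c" => no
  Position 6: "a" => no
  Position 7: "b" => MATCH
  Position 8: "b" => MATCH
  Position 9: "b" => MATCH
Total occurrences: 3

3


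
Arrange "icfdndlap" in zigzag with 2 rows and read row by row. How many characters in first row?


Zigzag "icfdndlap" into 2 rows:
Placing characters:
  'i' => row 0
  'c' => row 1
  'f' => row 0
  'd' => row 1
  'n' => row 0
  'd' => row 1
  'l' => row 0
  'a' => row 1
  'p' => row 0
Rows:
  Row 0: "ifnlp"
  Row 1: "cdda"
First row length: 5

5


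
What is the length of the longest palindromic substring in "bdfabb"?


Input: "bdfabb"
Checking substrings for palindromes:
  [4:6] "bb" (len 2) => palindrome
Longest palindromic substring: "bb" with length 2

2


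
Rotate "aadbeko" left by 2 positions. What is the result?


Input: "aadbeko", rotate left by 2
First 2 characters: "aa"
Remaining characters: "dbeko"
Concatenate remaining + first: "dbeko" + "aa" = "dbekoaa"

dbekoaa


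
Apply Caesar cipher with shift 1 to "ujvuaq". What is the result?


Caesar cipher: shift "ujvuaq" by 1
  'u' (pos 20) + 1 = pos 21 = 'v'
  'j' (pos 9) + 1 = pos 10 = 'k'
  'v' (pos 21) + 1 = pos 22 = 'w'
  'u' (pos 20) + 1 = pos 21 = 'v'
  'a' (pos 0) + 1 = pos 1 = 'b'
  'q' (pos 16) + 1 = pos 17 = 'r'
Result: vkwvbr

vkwvbr


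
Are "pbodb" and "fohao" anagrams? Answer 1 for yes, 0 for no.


Strings: "pbodb", "fohao"
Sorted first:  bbdop
Sorted second: afhoo
Differ at position 0: 'b' vs 'a' => not anagrams

0


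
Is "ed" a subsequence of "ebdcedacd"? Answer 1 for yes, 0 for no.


Check if "ed" is a subsequence of "ebdcedacd"
Greedy scan:
  Position 0 ('e'): matches sub[0] = 'e'
  Position 1 ('b'): no match needed
  Position 2 ('d'): matches sub[1] = 'd'
  Position 3 ('c'): no match needed
  Position 4 ('e'): no match needed
  Position 5 ('d'): no match needed
  Position 6 ('a'): no match needed
  Position 7 ('c'): no match needed
  Position 8 ('d'): no match needed
All 2 characters matched => is a subsequence

1


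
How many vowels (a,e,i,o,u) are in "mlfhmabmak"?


Input: mlfhmabmak
Checking each character:
  'm' at position 0: consonant
  'l' at position 1: consonant
  'f' at position 2: consonant
  'h' at position 3: consonant
  'm' at position 4: consonant
  'a' at position 5: vowel (running total: 1)
  'b' at position 6: consonant
  'm' at position 7: consonant
  'a' at position 8: vowel (running total: 2)
  'k' at position 9: consonant
Total vowels: 2

2


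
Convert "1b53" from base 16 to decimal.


Input: "1b53" in base 16
Positional expansion:
  Digit '1' (value 1) x 16^3 = 4096
  Digit 'b' (value 11) x 16^2 = 2816
  Digit '5' (value 5) x 16^1 = 80
  Digit '3' (value 3) x 16^0 = 3
Sum = 6995

6995


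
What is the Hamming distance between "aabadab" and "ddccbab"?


Comparing "aabadab" and "ddccbab" position by position:
  Position 0: 'a' vs 'd' => differ
  Position 1: 'a' vs 'd' => differ
  Position 2: 'b' vs 'c' => differ
  Position 3: 'a' vs 'c' => differ
  Position 4: 'd' vs 'b' => differ
  Position 5: 'a' vs 'a' => same
  Position 6: 'b' vs 'b' => same
Total differences (Hamming distance): 5

5


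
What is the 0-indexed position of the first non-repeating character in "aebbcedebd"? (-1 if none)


Input: aebbcedebd
Character frequencies:
  'a': 1
  'b': 3
  'c': 1
  'd': 2
  'e': 3
Scanning left to right for freq == 1:
  Position 0 ('a'): unique! => answer = 0

0


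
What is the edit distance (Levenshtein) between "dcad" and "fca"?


Computing edit distance: "dcad" -> "fca"
DP table:
           f    c    a
      0    1    2    3
  d   1    1    2    3
  c   2    2    1    2
  a   3    3    2    1
  d   4    4    3    2
Edit distance = dp[4][3] = 2

2


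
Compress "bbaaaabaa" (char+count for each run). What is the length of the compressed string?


Input: bbaaaabaa
Runs:
  'b' x 2 => "b2"
  'a' x 4 => "a4"
  'b' x 1 => "b1"
  'a' x 2 => "a2"
Compressed: "b2a4b1a2"
Compressed length: 8

8


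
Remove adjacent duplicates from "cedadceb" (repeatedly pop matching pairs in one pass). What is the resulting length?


Input: cedadceb
Stack-based adjacent duplicate removal:
  Read 'c': push. Stack: c
  Read 'e': push. Stack: ce
  Read 'd': push. Stack: ced
  Read 'a': push. Stack: ceda
  Read 'd': push. Stack: cedad
  Read 'c': push. Stack: cedadc
  Read 'e': push. Stack: cedadce
  Read 'b': push. Stack: cedadceb
Final stack: "cedadceb" (length 8)

8


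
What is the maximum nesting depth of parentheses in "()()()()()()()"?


Input: "()()()()()()()"
Tracking depth:
  Position 0 '(': depth becomes 1
  Position 1 ')': depth becomes 0
  Position 2 '(': depth becomes 1
  Position 3 ')': depth becomes 0
  Position 4 '(': depth becomes 1
  Position 5 ')': depth becomes 0
  Position 6 '(': depth becomes 1
  Position 7 ')': depth becomes 0
  Position 8 '(': depth becomes 1
  Position 9 ')': depth becomes 0
  Position 10 '(': depth becomes 1
  Position 11 ')': depth becomes 0
  Position 12 '(': depth becomes 1
  Position 13 ')': depth becomes 0
Maximum depth reached: 1

1


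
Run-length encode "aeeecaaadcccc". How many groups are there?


Input: aeeecaaadcccc
Scanning for consecutive runs:
  Group 1: 'a' x 1 (positions 0-0)
  Group 2: 'e' x 3 (positions 1-3)
  Group 3: 'c' x 1 (positions 4-4)
  Group 4: 'a' x 3 (positions 5-7)
  Group 5: 'd' x 1 (positions 8-8)
  Group 6: 'c' x 4 (positions 9-12)
Total groups: 6

6


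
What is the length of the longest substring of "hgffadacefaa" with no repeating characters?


Input: "hgffadacefaa"
Sliding window (track last position of each char):
  Position 0 ('h'): window [0,0] length 1 -- new best
  Position 1 ('g'): window [0,1] length 2 -- new best
  Position 2 ('f'): window [0,2] length 3 -- new best
  Position 3 ('f'): repeat (last at 2), move window start to 3
  Position 3 ('f'): window [3,3] length 1
  Position 4 ('a'): window [3,4] length 2
  Position 5 ('d'): window [3,5] length 3
  Position 6 ('a'): repeat (last at 4), move window start to 5
  Position 6 ('a'): window [5,6] length 2
  Position 7 ('c'): window [5,7] length 3
  Position 8 ('e'): window [5,8] length 4 -- new best
  Position 9 ('f'): window [5,9] length 5 -- new best
  Position 10 ('a'): repeat (last at 6), move window start to 7
  Position 10 ('a'): window [7,10] length 4
  Position 11 ('a'): repeat (last at 10), move window start to 11
  Position 11 ('a'): window [11,11] length 1
Longest substring with no repeats: "dacef" with length 5

5


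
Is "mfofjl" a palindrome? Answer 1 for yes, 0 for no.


Input: mfofjl
Reversed: ljfofm
  Compare pos 0 ('m') with pos 5 ('l'): MISMATCH
  Compare pos 1 ('f') with pos 4 ('j'): MISMATCH
  Compare pos 2 ('o') with pos 3 ('f'): MISMATCH
Result: not a palindrome

0


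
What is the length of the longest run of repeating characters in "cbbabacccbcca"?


Input: "cbbabacccbcca"
Scanning for longest run:
  Position 1 ('b'): new char, reset run to 1
  Position 2 ('b'): continues run of 'b', length=2
  Position 3 ('a'): new char, reset run to 1
  Position 4 ('b'): new char, reset run to 1
  Position 5 ('a'): new char, reset run to 1
  Position 6 ('c'): new char, reset run to 1
  Position 7 ('c'): continues run of 'c', length=2
  Position 8 ('c'): continues run of 'c', length=3
  Position 9 ('b'): new char, reset run to 1
  Position 10 ('c'): new char, reset run to 1
  Position 11 ('c'): continues run of 'c', length=2
  Position 12 ('a'): new char, reset run to 1
Longest run: 'c' with length 3

3


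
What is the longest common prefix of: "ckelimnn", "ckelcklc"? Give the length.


Words: ckelimnn, ckelcklc
  Position 0: all 'c' => match
  Position 1: all 'k' => match
  Position 2: all 'e' => match
  Position 3: all 'l' => match
  Position 4: ('i', 'c') => mismatch, stop
LCP = "ckel" (length 4)

4


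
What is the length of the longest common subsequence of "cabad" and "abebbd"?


LCS of "cabad" and "abebbd"
DP table:
           a    b    e    b    b    d
      0    0    0    0    0    0    0
  c   0    0    0    0    0    0    0
  a   0    1    1    1    1    1    1
  b   0    1    2    2    2    2    2
  a   0    1    2    2    2    2    2
  d   0    1    2    2    2    2    3
LCS length = dp[5][6] = 3

3


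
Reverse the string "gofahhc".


Input: gofahhc
Reading characters right to left:
  Position 6: 'c'
  Position 5: 'h'
  Position 4: 'h'
  Position 3: 'a'
  Position 2: 'f'
  Position 1: 'o'
  Position 0: 'g'
Reversed: chhafog

chhafog


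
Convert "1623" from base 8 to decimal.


Input: "1623" in base 8
Positional expansion:
  Digit '1' (value 1) x 8^3 = 512
  Digit '6' (value 6) x 8^2 = 384
  Digit '2' (value 2) x 8^1 = 16
  Digit '3' (value 3) x 8^0 = 3
Sum = 915

915


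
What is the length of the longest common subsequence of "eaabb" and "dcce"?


LCS of "eaabb" and "dcce"
DP table:
           d    c    c    e
      0    0    0    0    0
  e   0    0    0    0    1
  a   0    0    0    0    1
  a   0    0    0    0    1
  b   0    0    0    0    1
  b   0    0    0    0    1
LCS length = dp[5][4] = 1

1


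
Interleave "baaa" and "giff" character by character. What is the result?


Interleaving "baaa" and "giff":
  Position 0: 'b' from first, 'g' from second => "bg"
  Position 1: 'a' from first, 'i' from second => "ai"
  Position 2: 'a' from first, 'f' from second => "af"
  Position 3: 'a' from first, 'f' from second => "af"
Result: bgaiafaf

bgaiafaf


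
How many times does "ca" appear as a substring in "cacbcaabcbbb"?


Searching for "ca" in "cacbcaabcbbb"
Scanning each position:
  Position 0: "ca" => MATCH
  Position 1: "ac" => no
  Position 2: "cb" => no
  Position 3: "bc" => no
  Position 4: "ca" => MATCH
  Position 5: "aa" => no
  Position 6: "ab" => no
  Position 7: "bc" => no
  Position 8: "cb" => no
  Position 9: "bb" => no
  Position 10: "bb" => no
Total occurrences: 2

2


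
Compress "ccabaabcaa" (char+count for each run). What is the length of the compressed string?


Input: ccabaabcaa
Runs:
  'c' x 2 => "c2"
  'a' x 1 => "a1"
  'b' x 1 => "b1"
  'a' x 2 => "a2"
  'b' x 1 => "b1"
  'c' x 1 => "c1"
  'a' x 2 => "a2"
Compressed: "c2a1b1a2b1c1a2"
Compressed length: 14

14


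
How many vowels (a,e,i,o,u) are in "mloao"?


Input: mloao
Checking each character:
  'm' at position 0: consonant
  'l' at position 1: consonant
  'o' at position 2: vowel (running total: 1)
  'a' at position 3: vowel (running total: 2)
  'o' at position 4: vowel (running total: 3)
Total vowels: 3

3


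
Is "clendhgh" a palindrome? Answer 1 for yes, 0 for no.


Input: clendhgh
Reversed: hghdnelc
  Compare pos 0 ('c') with pos 7 ('h'): MISMATCH
  Compare pos 1 ('l') with pos 6 ('g'): MISMATCH
  Compare pos 2 ('e') with pos 5 ('h'): MISMATCH
  Compare pos 3 ('n') with pos 4 ('d'): MISMATCH
Result: not a palindrome

0


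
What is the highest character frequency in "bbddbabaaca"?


Input: bbddbabaaca
Character counts:
  'a': 4
  'b': 4
  'c': 1
  'd': 2
Maximum frequency: 4

4


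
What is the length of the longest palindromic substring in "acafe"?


Input: "acafe"
Checking substrings for palindromes:
  [0:3] "aca" (len 3) => palindrome
Longest palindromic substring: "aca" with length 3

3


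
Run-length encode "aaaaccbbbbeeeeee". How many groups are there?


Input: aaaaccbbbbeeeeee
Scanning for consecutive runs:
  Group 1: 'a' x 4 (positions 0-3)
  Group 2: 'c' x 2 (positions 4-5)
  Group 3: 'b' x 4 (positions 6-9)
  Group 4: 'e' x 6 (positions 10-15)
Total groups: 4

4


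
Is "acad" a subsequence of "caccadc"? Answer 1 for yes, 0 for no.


Check if "acad" is a subsequence of "caccadc"
Greedy scan:
  Position 0 ('c'): no match needed
  Position 1 ('a'): matches sub[0] = 'a'
  Position 2 ('c'): matches sub[1] = 'c'
  Position 3 ('c'): no match needed
  Position 4 ('a'): matches sub[2] = 'a'
  Position 5 ('d'): matches sub[3] = 'd'
  Position 6 ('c'): no match needed
All 4 characters matched => is a subsequence

1


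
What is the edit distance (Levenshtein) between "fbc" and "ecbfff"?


Computing edit distance: "fbc" -> "ecbfff"
DP table:
           e    c    b    f    f    f
      0    1    2    3    4    5    6
  f   1    1    2    3    3    4    5
  b   2    2    2    2    3    4    5
  c   3    3    2    3    3    4    5
Edit distance = dp[3][6] = 5

5


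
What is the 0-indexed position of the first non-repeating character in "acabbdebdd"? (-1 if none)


Input: acabbdebdd
Character frequencies:
  'a': 2
  'b': 3
  'c': 1
  'd': 3
  'e': 1
Scanning left to right for freq == 1:
  Position 0 ('a'): freq=2, skip
  Position 1 ('c'): unique! => answer = 1

1


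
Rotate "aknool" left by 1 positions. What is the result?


Input: "aknool", rotate left by 1
First 1 characters: "a"
Remaining characters: "knool"
Concatenate remaining + first: "knool" + "a" = "knoola"

knoola


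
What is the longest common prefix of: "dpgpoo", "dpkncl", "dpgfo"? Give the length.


Words: dpgpoo, dpkncl, dpgfo
  Position 0: all 'd' => match
  Position 1: all 'p' => match
  Position 2: ('g', 'k', 'g') => mismatch, stop
LCP = "dp" (length 2)

2


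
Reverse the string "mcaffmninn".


Input: mcaffmninn
Reading characters right to left:
  Position 9: 'n'
  Position 8: 'n'
  Position 7: 'i'
  Position 6: 'n'
  Position 5: 'm'
  Position 4: 'f'
  Position 3: 'f'
  Position 2: 'a'
  Position 1: 'c'
  Position 0: 'm'
Reversed: nninmffacm

nninmffacm


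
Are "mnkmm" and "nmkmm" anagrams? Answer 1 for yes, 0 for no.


Strings: "mnkmm", "nmkmm"
Sorted first:  kmmmn
Sorted second: kmmmn
Sorted forms match => anagrams

1


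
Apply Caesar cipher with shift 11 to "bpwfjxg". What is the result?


Caesar cipher: shift "bpwfjxg" by 11
  'b' (pos 1) + 11 = pos 12 = 'm'
  'p' (pos 15) + 11 = pos 0 = 'a'
  'w' (pos 22) + 11 = pos 7 = 'h'
  'f' (pos 5) + 11 = pos 16 = 'q'
  'j' (pos 9) + 11 = pos 20 = 'u'
  'x' (pos 23) + 11 = pos 8 = 'i'
  'g' (pos 6) + 11 = pos 17 = 'r'
Result: mahquir

mahquir


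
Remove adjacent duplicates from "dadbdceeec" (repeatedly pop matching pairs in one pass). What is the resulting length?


Input: dadbdceeec
Stack-based adjacent duplicate removal:
  Read 'd': push. Stack: d
  Read 'a': push. Stack: da
  Read 'd': push. Stack: dad
  Read 'b': push. Stack: dadb
  Read 'd': push. Stack: dadbd
  Read 'c': push. Stack: dadbdc
  Read 'e': push. Stack: dadbdce
  Read 'e': matches stack top 'e' => pop. Stack: dadbdc
  Read 'e': push. Stack: dadbdce
  Read 'c': push. Stack: dadbdcec
Final stack: "dadbdcec" (length 8)

8


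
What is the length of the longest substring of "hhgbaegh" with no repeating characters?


Input: "hhgbaegh"
Sliding window (track last position of each char):
  Position 0 ('h'): window [0,0] length 1 -- new best
  Position 1 ('h'): repeat (last at 0), move window start to 1
  Position 1 ('h'): window [1,1] length 1
  Position 2 ('g'): window [1,2] length 2 -- new best
  Position 3 ('b'): window [1,3] length 3 -- new best
  Position 4 ('a'): window [1,4] length 4 -- new best
  Position 5 ('e'): window [1,5] length 5 -- new best
  Position 6 ('g'): repeat (last at 2), move window start to 3
  Position 6 ('g'): window [3,6] length 4
  Position 7 ('h'): window [3,7] length 5
Longest substring with no repeats: "hgbae" with length 5

5


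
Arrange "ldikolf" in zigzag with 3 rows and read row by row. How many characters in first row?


Zigzag "ldikolf" into 3 rows:
Placing characters:
  'l' => row 0
  'd' => row 1
  'i' => row 2
  'k' => row 1
  'o' => row 0
  'l' => row 1
  'f' => row 2
Rows:
  Row 0: "lo"
  Row 1: "dkl"
  Row 2: "if"
First row length: 2

2


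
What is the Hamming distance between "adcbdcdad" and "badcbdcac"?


Comparing "adcbdcdad" and "badcbdcac" position by position:
  Position 0: 'a' vs 'b' => differ
  Position 1: 'd' vs 'a' => differ
  Position 2: 'c' vs 'd' => differ
  Position 3: 'b' vs 'c' => differ
  Position 4: 'd' vs 'b' => differ
  Position 5: 'c' vs 'd' => differ
  Position 6: 'd' vs 'c' => differ
  Position 7: 'a' vs 'a' => same
  Position 8: 'd' vs 'c' => differ
Total differences (Hamming distance): 8

8


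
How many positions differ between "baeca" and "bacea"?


Comparing "baeca" and "bacea" position by position:
  Position 0: 'b' vs 'b' => same
  Position 1: 'a' vs 'a' => same
  Position 2: 'e' vs 'c' => DIFFER
  Position 3: 'c' vs 'e' => DIFFER
  Position 4: 'a' vs 'a' => same
Positions that differ: 2

2


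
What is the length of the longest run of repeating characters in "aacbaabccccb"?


Input: "aacbaabccccb"
Scanning for longest run:
  Position 1 ('a'): continues run of 'a', length=2
  Position 2 ('c'): new char, reset run to 1
  Position 3 ('b'): new char, reset run to 1
  Position 4 ('a'): new char, reset run to 1
  Position 5 ('a'): continues run of 'a', length=2
  Position 6 ('b'): new char, reset run to 1
  Position 7 ('c'): new char, reset run to 1
  Position 8 ('c'): continues run of 'c', length=2
  Position 9 ('c'): continues run of 'c', length=3
  Position 10 ('c'): continues run of 'c', length=4
  Position 11 ('b'): new char, reset run to 1
Longest run: 'c' with length 4

4


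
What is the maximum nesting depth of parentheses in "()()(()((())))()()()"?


Input: "()()(()((())))()()()"
Tracking depth:
  Position 0 '(': depth becomes 1
  Position 1 ')': depth becomes 0
  Position 2 '(': depth becomes 1
  Position 3 ')': depth becomes 0
  Position 4 '(': depth becomes 1
  Position 5 '(': depth becomes 2
  Position 6 ')': depth becomes 1
  Position 7 '(': depth becomes 2
  Position 8 '(': depth becomes 3
  Position 9 '(': depth becomes 4
  Position 10 ')': depth becomes 3
  Position 11 ')': depth becomes 2
  Position 12 ')': depth becomes 1
  Position 13 ')': depth becomes 0
  Position 14 '(': depth becomes 1
  Position 15 ')': depth becomes 0
  Position 16 '(': depth becomes 1
  Position 17 ')': depth becomes 0
  Position 18 '(': depth becomes 1
  Position 19 ')': depth becomes 0
Maximum depth reached: 4

4


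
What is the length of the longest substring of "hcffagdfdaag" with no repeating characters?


Input: "hcffagdfdaag"
Sliding window (track last position of each char):
  Position 0 ('h'): window [0,0] length 1 -- new best
  Position 1 ('c'): window [0,1] length 2 -- new best
  Position 2 ('f'): window [0,2] length 3 -- new best
  Position 3 ('f'): repeat (last at 2), move window start to 3
  Position 3 ('f'): window [3,3] length 1
  Position 4 ('a'): window [3,4] length 2
  Position 5 ('g'): window [3,5] length 3
  Position 6 ('d'): window [3,6] length 4 -- new best
  Position 7 ('f'): repeat (last at 3), move window start to 4
  Position 7 ('f'): window [4,7] length 4
  Position 8 ('d'): repeat (last at 6), move window start to 7
  Position 8 ('d'): window [7,8] length 2
  Position 9 ('a'): window [7,9] length 3
  Position 10 ('a'): repeat (last at 9), move window start to 10
  Position 10 ('a'): window [10,10] length 1
  Position 11 ('g'): window [10,11] length 2
Longest substring with no repeats: "fagd" with length 4

4


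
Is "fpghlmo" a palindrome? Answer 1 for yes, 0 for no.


Input: fpghlmo
Reversed: omlhgpf
  Compare pos 0 ('f') with pos 6 ('o'): MISMATCH
  Compare pos 1 ('p') with pos 5 ('m'): MISMATCH
  Compare pos 2 ('g') with pos 4 ('l'): MISMATCH
Result: not a palindrome

0


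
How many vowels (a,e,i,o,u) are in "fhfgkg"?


Input: fhfgkg
Checking each character:
  'f' at position 0: consonant
  'h' at position 1: consonant
  'f' at position 2: consonant
  'g' at position 3: consonant
  'k' at position 4: consonant
  'g' at position 5: consonant
Total vowels: 0

0


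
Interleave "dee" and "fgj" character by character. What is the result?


Interleaving "dee" and "fgj":
  Position 0: 'd' from first, 'f' from second => "df"
  Position 1: 'e' from first, 'g' from second => "eg"
  Position 2: 'e' from first, 'j' from second => "ej"
Result: dfegej

dfegej


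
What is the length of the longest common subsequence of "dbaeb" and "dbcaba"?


LCS of "dbaeb" and "dbcaba"
DP table:
           d    b    c    a    b    a
      0    0    0    0    0    0    0
  d   0    1    1    1    1    1    1
  b   0    1    2    2    2    2    2
  a   0    1    2    2    3    3    3
  e   0    1    2    2    3    3    3
  b   0    1    2    2    3    4    4
LCS length = dp[5][6] = 4

4


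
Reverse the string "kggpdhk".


Input: kggpdhk
Reading characters right to left:
  Position 6: 'k'
  Position 5: 'h'
  Position 4: 'd'
  Position 3: 'p'
  Position 2: 'g'
  Position 1: 'g'
  Position 0: 'k'
Reversed: khdpggk

khdpggk


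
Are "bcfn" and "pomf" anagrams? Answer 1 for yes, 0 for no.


Strings: "bcfn", "pomf"
Sorted first:  bcfn
Sorted second: fmop
Differ at position 0: 'b' vs 'f' => not anagrams

0


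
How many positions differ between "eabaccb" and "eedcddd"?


Comparing "eabaccb" and "eedcddd" position by position:
  Position 0: 'e' vs 'e' => same
  Position 1: 'a' vs 'e' => DIFFER
  Position 2: 'b' vs 'd' => DIFFER
  Position 3: 'a' vs 'c' => DIFFER
  Position 4: 'c' vs 'd' => DIFFER
  Position 5: 'c' vs 'd' => DIFFER
  Position 6: 'b' vs 'd' => DIFFER
Positions that differ: 6

6


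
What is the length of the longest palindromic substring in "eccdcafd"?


Input: "eccdcafd"
Checking substrings for palindromes:
  [2:5] "cdc" (len 3) => palindrome
  [1:3] "cc" (len 2) => palindrome
Longest palindromic substring: "cdc" with length 3

3


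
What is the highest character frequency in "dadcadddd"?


Input: dadcadddd
Character counts:
  'a': 2
  'c': 1
  'd': 6
Maximum frequency: 6

6


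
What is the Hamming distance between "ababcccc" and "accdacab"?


Comparing "ababcccc" and "accdacab" position by position:
  Position 0: 'a' vs 'a' => same
  Position 1: 'b' vs 'c' => differ
  Position 2: 'a' vs 'c' => differ
  Position 3: 'b' vs 'd' => differ
  Position 4: 'c' vs 'a' => differ
  Position 5: 'c' vs 'c' => same
  Position 6: 'c' vs 'a' => differ
  Position 7: 'c' vs 'b' => differ
Total differences (Hamming distance): 6

6


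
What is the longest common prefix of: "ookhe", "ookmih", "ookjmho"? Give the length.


Words: ookhe, ookmih, ookjmho
  Position 0: all 'o' => match
  Position 1: all 'o' => match
  Position 2: all 'k' => match
  Position 3: ('h', 'm', 'j') => mismatch, stop
LCP = "ook" (length 3)

3


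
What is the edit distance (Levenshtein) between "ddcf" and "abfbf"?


Computing edit distance: "ddcf" -> "abfbf"
DP table:
           a    b    f    b    f
      0    1    2    3    4    5
  d   1    1    2    3    4    5
  d   2    2    2    3    4    5
  c   3    3    3    3    4    5
  f   4    4    4    3    4    4
Edit distance = dp[4][5] = 4

4


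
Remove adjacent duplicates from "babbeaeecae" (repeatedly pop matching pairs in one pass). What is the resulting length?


Input: babbeaeecae
Stack-based adjacent duplicate removal:
  Read 'b': push. Stack: b
  Read 'a': push. Stack: ba
  Read 'b': push. Stack: bab
  Read 'b': matches stack top 'b' => pop. Stack: ba
  Read 'e': push. Stack: bae
  Read 'a': push. Stack: baea
  Read 'e': push. Stack: baeae
  Read 'e': matches stack top 'e' => pop. Stack: baea
  Read 'c': push. Stack: baeac
  Read 'a': push. Stack: baeaca
  Read 'e': push. Stack: baeacae
Final stack: "baeacae" (length 7)

7


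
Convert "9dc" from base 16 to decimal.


Input: "9dc" in base 16
Positional expansion:
  Digit '9' (value 9) x 16^2 = 2304
  Digit 'd' (value 13) x 16^1 = 208
  Digit 'c' (value 12) x 16^0 = 12
Sum = 2524

2524


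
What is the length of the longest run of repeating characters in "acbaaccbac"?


Input: "acbaaccbac"
Scanning for longest run:
  Position 1 ('c'): new char, reset run to 1
  Position 2 ('b'): new char, reset run to 1
  Position 3 ('a'): new char, reset run to 1
  Position 4 ('a'): continues run of 'a', length=2
  Position 5 ('c'): new char, reset run to 1
  Position 6 ('c'): continues run of 'c', length=2
  Position 7 ('b'): new char, reset run to 1
  Position 8 ('a'): new char, reset run to 1
  Position 9 ('c'): new char, reset run to 1
Longest run: 'a' with length 2

2


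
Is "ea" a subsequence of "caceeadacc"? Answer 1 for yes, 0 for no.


Check if "ea" is a subsequence of "caceeadacc"
Greedy scan:
  Position 0 ('c'): no match needed
  Position 1 ('a'): no match needed
  Position 2 ('c'): no match needed
  Position 3 ('e'): matches sub[0] = 'e'
  Position 4 ('e'): no match needed
  Position 5 ('a'): matches sub[1] = 'a'
  Position 6 ('d'): no match needed
  Position 7 ('a'): no match needed
  Position 8 ('c'): no match needed
  Position 9 ('c'): no match needed
All 2 characters matched => is a subsequence

1


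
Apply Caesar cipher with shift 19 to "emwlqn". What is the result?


Caesar cipher: shift "emwlqn" by 19
  'e' (pos 4) + 19 = pos 23 = 'x'
  'm' (pos 12) + 19 = pos 5 = 'f'
  'w' (pos 22) + 19 = pos 15 = 'p'
  'l' (pos 11) + 19 = pos 4 = 'e'
  'q' (pos 16) + 19 = pos 9 = 'j'
  'n' (pos 13) + 19 = pos 6 = 'g'
Result: xfpejg

xfpejg


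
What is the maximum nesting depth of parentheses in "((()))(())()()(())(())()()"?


Input: "((()))(())()()(())(())()()"
Tracking depth:
  Position 0 '(': depth becomes 1
  Position 1 '(': depth becomes 2
  Position 2 '(': depth becomes 3
  Position 3 ')': depth becomes 2
  Position 4 ')': depth becomes 1
  Position 5 ')': depth becomes 0
  Position 6 '(': depth becomes 1
  Position 7 '(': depth becomes 2
  Position 8 ')': depth becomes 1
  Position 9 ')': depth becomes 0
  Position 10 '(': depth becomes 1
  Position 11 ')': depth becomes 0
  Position 12 '(': depth becomes 1
  Position 13 ')': depth becomes 0
  Position 14 '(': depth becomes 1
  Position 15 '(': depth becomes 2
  Position 16 ')': depth becomes 1
  Position 17 ')': depth becomes 0
  Position 18 '(': depth becomes 1
  Position 19 '(': depth becomes 2
  Position 20 ')': depth becomes 1
  Position 21 ')': depth becomes 0
  Position 22 '(': depth becomes 1
  Position 23 ')': depth becomes 0
  Position 24 '(': depth becomes 1
  Position 25 ')': depth becomes 0
Maximum depth reached: 3

3


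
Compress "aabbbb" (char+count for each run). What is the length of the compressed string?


Input: aabbbb
Runs:
  'a' x 2 => "a2"
  'b' x 4 => "b4"
Compressed: "a2b4"
Compressed length: 4

4


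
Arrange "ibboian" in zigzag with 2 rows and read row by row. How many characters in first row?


Zigzag "ibboian" into 2 rows:
Placing characters:
  'i' => row 0
  'b' => row 1
  'b' => row 0
  'o' => row 1
  'i' => row 0
  'a' => row 1
  'n' => row 0
Rows:
  Row 0: "ibin"
  Row 1: "boa"
First row length: 4

4


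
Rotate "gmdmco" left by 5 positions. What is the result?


Input: "gmdmco", rotate left by 5
First 5 characters: "gmdmc"
Remaining characters: "o"
Concatenate remaining + first: "o" + "gmdmc" = "ogmdmc"

ogmdmc


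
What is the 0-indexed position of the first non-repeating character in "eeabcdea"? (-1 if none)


Input: eeabcdea
Character frequencies:
  'a': 2
  'b': 1
  'c': 1
  'd': 1
  'e': 3
Scanning left to right for freq == 1:
  Position 0 ('e'): freq=3, skip
  Position 1 ('e'): freq=3, skip
  Position 2 ('a'): freq=2, skip
  Position 3 ('b'): unique! => answer = 3

3


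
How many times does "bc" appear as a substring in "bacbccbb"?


Searching for "bc" in "bacbccbb"
Scanning each position:
  Position 0: "ba" => no
  Position 1: "ac" => no
  Position 2: "cb" => no
  Position 3: "bc" => MATCH
  Position 4: "cc" => no
  Position 5: "cb" => no
  Position 6: "bb" => no
Total occurrences: 1

1


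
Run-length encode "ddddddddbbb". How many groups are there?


Input: ddddddddbbb
Scanning for consecutive runs:
  Group 1: 'd' x 8 (positions 0-7)
  Group 2: 'b' x 3 (positions 8-10)
Total groups: 2

2


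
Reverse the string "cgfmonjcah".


Input: cgfmonjcah
Reading characters right to left:
  Position 9: 'h'
  Position 8: 'a'
  Position 7: 'c'
  Position 6: 'j'
  Position 5: 'n'
  Position 4: 'o'
  Position 3: 'm'
  Position 2: 'f'
  Position 1: 'g'
  Position 0: 'c'
Reversed: hacjnomfgc

hacjnomfgc


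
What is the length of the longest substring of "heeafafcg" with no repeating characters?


Input: "heeafafcg"
Sliding window (track last position of each char):
  Position 0 ('h'): window [0,0] length 1 -- new best
  Position 1 ('e'): window [0,1] length 2 -- new best
  Position 2 ('e'): repeat (last at 1), move window start to 2
  Position 2 ('e'): window [2,2] length 1
  Position 3 ('a'): window [2,3] length 2
  Position 4 ('f'): window [2,4] length 3 -- new best
  Position 5 ('a'): repeat (last at 3), move window start to 4
  Position 5 ('a'): window [4,5] length 2
  Position 6 ('f'): repeat (last at 4), move window start to 5
  Position 6 ('f'): window [5,6] length 2
  Position 7 ('c'): window [5,7] length 3
  Position 8 ('g'): window [5,8] length 4 -- new best
Longest substring with no repeats: "afcg" with length 4

4
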